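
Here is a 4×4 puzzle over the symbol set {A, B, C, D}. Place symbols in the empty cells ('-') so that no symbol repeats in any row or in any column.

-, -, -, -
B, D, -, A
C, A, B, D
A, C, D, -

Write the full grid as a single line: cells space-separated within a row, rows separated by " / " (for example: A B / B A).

(r1,c1): row 1 is empty so far; column 1 has {A,B,C}, so it must be D.
(r1,c2): row 1 has {D}; column 2 has {A,C,D}, so it must be B.
(r1,c4): row 1 has {B,D}; column 4 has {A,D}, so it must be C.
(r2,c3): row 2 has {A,B,D}; column 3 has {B,D}, so it must be C.
(r4,c4): row 4 has {A,C,D}; column 4 has {A,C,D}, so it must be B.
(r1,c3): row 1 has {B,C,D}; column 3 has {B,C,D}, so it must be A.

D B A C / B D C A / C A B D / A C D B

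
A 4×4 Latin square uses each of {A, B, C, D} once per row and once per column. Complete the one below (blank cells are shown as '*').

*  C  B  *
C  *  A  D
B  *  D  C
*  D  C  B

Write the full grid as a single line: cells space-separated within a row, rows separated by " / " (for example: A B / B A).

D C B A / C B A D / B A D C / A D C B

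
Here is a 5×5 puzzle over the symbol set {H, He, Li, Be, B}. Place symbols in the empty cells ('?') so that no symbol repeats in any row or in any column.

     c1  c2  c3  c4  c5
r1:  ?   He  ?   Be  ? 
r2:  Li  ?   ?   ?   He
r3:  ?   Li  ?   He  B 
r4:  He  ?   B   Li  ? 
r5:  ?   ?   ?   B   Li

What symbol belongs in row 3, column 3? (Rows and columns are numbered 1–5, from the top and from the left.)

H

(r1,c5) = H
(r2,c4) = H
(r4,c5) = Be
(r1,c1) = B
(r1,c3) = Li
(r2,c3) = Be
(r3,c3) = H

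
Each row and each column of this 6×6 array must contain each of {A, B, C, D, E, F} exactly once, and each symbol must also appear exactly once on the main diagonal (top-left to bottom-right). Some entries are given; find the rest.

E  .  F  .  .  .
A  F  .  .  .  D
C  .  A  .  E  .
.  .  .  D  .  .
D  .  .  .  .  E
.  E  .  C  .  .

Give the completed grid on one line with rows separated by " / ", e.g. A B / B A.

E B F A D C / A F C E B D / C D A B E F / B C E D F A / D A B F C E / F E D C A B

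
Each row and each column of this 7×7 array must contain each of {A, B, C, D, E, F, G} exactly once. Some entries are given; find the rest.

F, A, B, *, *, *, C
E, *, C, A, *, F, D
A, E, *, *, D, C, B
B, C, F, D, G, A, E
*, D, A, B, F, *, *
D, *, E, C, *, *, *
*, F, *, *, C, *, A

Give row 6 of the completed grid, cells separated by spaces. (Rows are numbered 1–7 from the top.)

row 1 has {A,B,C,F}; column 5 has {C,D,F,G} — only E is left for (r1,c5).
row 2 has {A,C,D,E,F}; column 5 has {C,D,E,F,G} — only B is left for (r2,c5).
row 3 has {A,B,C,D,E}; column 3 has {A,B,C,E,F} — only G is left for (r3,c3).
row 3 has {A,B,C,D,E,G}; column 4 has {A,B,C,D} — only F is left for (r3,c4).
row 5 has {A,B,D,F}; column 7 has {A,B,C,D,E} — only G is left for (r5,c7).
row 6 has {C,D,E}; column 5 has {B,C,D,E,F,G} — only A is left for (r6,c5).
row 6 has {A,C,D,E}; column 7 has {A,B,C,D,E,G} — only F is left for (r6,c7).
row 7 has {A,C,F}; column 1 has {A,B,D,E,F} — only G is left for (r7,c1).
row 7 has {A,C,F,G}; column 3 has {A,B,C,E,F,G} — only D is left for (r7,c3).
row 7 has {A,C,D,F,G}; column 4 has {A,B,C,D,F} — only E is left for (r7,c4).
row 7 has {A,C,D,E,F,G}; column 6 has {A,C,F} — only B is left for (r7,c6).
row 1 has {A,B,C,E,F}; column 4 has {A,B,C,D,E,F} — only G is left for (r1,c4).
row 1 has {A,B,C,E,F,G}; column 6 has {A,B,C,F} — only D is left for (r1,c6).
row 2 has {A,B,C,D,E,F}; column 2 has {A,C,D,E,F} — only G is left for (r2,c2).
row 5 has {A,B,D,F,G}; column 1 has {A,B,D,E,F,G} — only C is left for (r5,c1).
row 5 has {A,B,C,D,F,G}; column 6 has {A,B,C,D,F} — only E is left for (r5,c6).
row 6 has {A,C,D,E,F}; column 2 has {A,C,D,E,F,G} — only B is left for (r6,c2).
row 6 has {A,B,C,D,E,F}; column 6 has {A,B,C,D,E,F} — only G is left for (r6,c6).

D B E C A G F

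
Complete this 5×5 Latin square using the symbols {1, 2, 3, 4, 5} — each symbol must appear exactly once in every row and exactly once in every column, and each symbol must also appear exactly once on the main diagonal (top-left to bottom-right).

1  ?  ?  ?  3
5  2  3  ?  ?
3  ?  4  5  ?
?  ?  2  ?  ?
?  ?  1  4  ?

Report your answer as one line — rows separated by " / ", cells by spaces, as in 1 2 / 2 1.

1 4 5 2 3 / 5 2 3 1 4 / 3 1 4 5 2 / 4 5 2 3 1 / 2 3 1 4 5

(r1,c3) = 5
(r1,c4) = 2
(r2,c4) = 1
(r2,c5) = 4
(r3,c2) = 1
(r3,c5) = 2
(r4,c1) = 4
(r4,c4) = 3
(r5,c1) = 2
(r5,c5) = 5
(r1,c2) = 4
(r4,c2) = 5
(r4,c5) = 1
(r5,c2) = 3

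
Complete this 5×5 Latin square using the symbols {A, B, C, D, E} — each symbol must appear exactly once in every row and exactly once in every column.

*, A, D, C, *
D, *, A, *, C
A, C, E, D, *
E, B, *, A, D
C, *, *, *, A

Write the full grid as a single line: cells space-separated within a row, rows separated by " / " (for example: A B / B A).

B A D C E / D E A B C / A C E D B / E B C A D / C D B E A

(r1,c1) = B
(r1,c5) = E
(r2,c2) = E
(r2,c4) = B
(r3,c5) = B
(r4,c3) = C
(r5,c2) = D
(r5,c3) = B
(r5,c4) = E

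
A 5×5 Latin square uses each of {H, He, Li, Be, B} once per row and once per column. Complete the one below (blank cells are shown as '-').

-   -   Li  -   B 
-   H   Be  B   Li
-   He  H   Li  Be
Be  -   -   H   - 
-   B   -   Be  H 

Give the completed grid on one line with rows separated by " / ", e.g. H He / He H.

(r1,c2): row 1 has {Li,B}; column 2 has {H,He,B}, so it must be Be.
(r1,c4): row 1 has {Li,Be,B}; column 4 has {H,Li,Be,B}, so it must be He.
(r2,c1): row 2 has {H,Li,Be,B}; column 1 has {Be}, so it must be He.
(r3,c1): row 3 has {H,He,Li,Be}; column 1 has {He,Be}, so it must be B.
(r4,c2): row 4 has {H,Be}; column 2 has {H,He,Be,B}, so it must be Li.
(r4,c5): row 4 has {H,Li,Be}; column 5 has {H,Li,Be,B}, so it must be He.
(r5,c1): row 5 has {H,Be,B}; column 1 has {He,Be,B}, so it must be Li.
(r5,c3): row 5 has {H,Li,Be,B}; column 3 has {H,Li,Be}, so it must be He.
(r1,c1): row 1 has {He,Li,Be,B}; column 1 has {He,Li,Be,B}, so it must be H.
(r4,c3): row 4 has {H,He,Li,Be}; column 3 has {H,He,Li,Be}, so it must be B.

H Be Li He B / He H Be B Li / B He H Li Be / Be Li B H He / Li B He Be H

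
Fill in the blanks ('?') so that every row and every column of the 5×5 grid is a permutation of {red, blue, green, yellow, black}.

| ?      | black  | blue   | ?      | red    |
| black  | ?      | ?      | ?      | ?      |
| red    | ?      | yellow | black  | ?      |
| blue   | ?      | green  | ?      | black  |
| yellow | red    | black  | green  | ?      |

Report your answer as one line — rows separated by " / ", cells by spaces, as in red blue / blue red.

(r1,c1) = green
(r1,c4) = yellow
(r2,c3) = red
(r2,c4) = blue
(r4,c2) = yellow
(r4,c4) = red
(r5,c5) = blue
(r2,c2) = green
(r2,c5) = yellow
(r3,c2) = blue
(r3,c5) = green

green black blue yellow red / black green red blue yellow / red blue yellow black green / blue yellow green red black / yellow red black green blue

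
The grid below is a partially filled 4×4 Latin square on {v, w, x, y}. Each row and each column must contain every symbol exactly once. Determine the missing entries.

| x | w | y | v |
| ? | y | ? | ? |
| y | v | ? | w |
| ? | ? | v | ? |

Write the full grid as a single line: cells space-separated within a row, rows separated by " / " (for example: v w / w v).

x w y v / v y w x / y v x w / w x v y

(r2,c4) = x
(r3,c3) = x
(r4,c1) = w
(r4,c2) = x
(r4,c4) = y
(r2,c1) = v
(r2,c3) = w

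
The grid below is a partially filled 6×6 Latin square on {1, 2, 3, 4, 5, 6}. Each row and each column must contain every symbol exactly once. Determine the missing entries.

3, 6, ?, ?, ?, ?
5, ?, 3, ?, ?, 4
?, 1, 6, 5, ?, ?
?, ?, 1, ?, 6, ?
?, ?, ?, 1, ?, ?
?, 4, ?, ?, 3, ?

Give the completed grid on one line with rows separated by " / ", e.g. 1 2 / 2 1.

3 6 2 4 5 1 / 5 2 3 6 1 4 / 2 1 6 5 4 3 / 4 5 1 3 6 2 / 6 3 4 1 2 5 / 1 4 5 2 3 6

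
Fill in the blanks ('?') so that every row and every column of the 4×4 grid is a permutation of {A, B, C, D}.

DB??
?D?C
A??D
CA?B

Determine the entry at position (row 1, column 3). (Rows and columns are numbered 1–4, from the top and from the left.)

(r1,c4) = A
(r2,c1) = B
(r2,c3) = A
(r3,c2) = C
(r3,c3) = B
(r4,c3) = D
(r1,c3) = C

C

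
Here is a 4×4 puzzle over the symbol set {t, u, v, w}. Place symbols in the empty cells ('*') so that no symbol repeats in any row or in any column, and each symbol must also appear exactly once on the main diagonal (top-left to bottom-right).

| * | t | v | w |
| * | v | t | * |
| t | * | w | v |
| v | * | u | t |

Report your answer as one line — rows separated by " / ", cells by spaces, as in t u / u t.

(r1,c1) = u
(r2,c1) = w
(r2,c4) = u
(r3,c2) = u
(r4,c2) = w

u t v w / w v t u / t u w v / v w u t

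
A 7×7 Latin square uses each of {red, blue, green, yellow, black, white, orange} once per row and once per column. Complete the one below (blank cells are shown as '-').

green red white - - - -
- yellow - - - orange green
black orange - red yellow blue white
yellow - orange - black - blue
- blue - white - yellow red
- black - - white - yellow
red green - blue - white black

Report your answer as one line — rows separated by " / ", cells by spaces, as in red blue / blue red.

(r1,c6) = black
(r1,c7) = orange
(r2,c4) = black
(r3,c3) = green
(r4,c2) = white
(r4,c4) = green
(r4,c6) = red
(r5,c1) = orange
(r5,c3) = black
(r5,c5) = green
(r6,c1) = blue
(r6,c3) = red
(r6,c4) = orange
(r6,c6) = green
(r7,c3) = yellow
(r7,c5) = orange
(r1,c4) = yellow
(r1,c5) = blue
(r2,c1) = white
(r2,c3) = blue
(r2,c5) = red

green red white yellow blue black orange / white yellow blue black red orange green / black orange green red yellow blue white / yellow white orange green black red blue / orange blue black white green yellow red / blue black red orange white green yellow / red green yellow blue orange white black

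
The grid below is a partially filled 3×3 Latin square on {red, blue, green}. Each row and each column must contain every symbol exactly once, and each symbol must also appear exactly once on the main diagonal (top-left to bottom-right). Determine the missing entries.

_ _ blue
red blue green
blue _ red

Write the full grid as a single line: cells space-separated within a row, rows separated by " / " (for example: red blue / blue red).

green red blue / red blue green / blue green red

(r1,c1): row 1 has {blue}; column 1 has {red,blue}; the diagonal has {red,blue}, so it must be green.
(r1,c2): row 1 has {blue,green}; column 2 has {blue}, so it must be red.
(r3,c2): row 3 has {red,blue}; column 2 has {red,blue}, so it must be green.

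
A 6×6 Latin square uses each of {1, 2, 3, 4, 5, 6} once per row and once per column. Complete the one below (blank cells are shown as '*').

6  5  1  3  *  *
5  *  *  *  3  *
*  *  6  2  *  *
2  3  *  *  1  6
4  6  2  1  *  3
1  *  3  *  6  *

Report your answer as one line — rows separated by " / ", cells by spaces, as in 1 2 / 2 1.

Cell (r2,c3): row 2 has {3,5}; column 3 has {1,2,3,6} → 4.
Cell (r2,c4): row 2 has {3,4,5}; column 4 has {1,2,3} → 6.
Cell (r3,c1): row 3 has {2,6}; column 1 has {1,2,4,5,6} → 3.
Cell (r4,c3): row 4 has {1,2,3,6}; column 3 has {1,2,3,4,6} → 5.
Cell (r4,c4): row 4 has {1,2,3,5,6}; column 4 has {1,2,3,6} → 4.
Cell (r5,c5): row 5 has {1,2,3,4,6}; column 5 has {1,3,6} → 5.
Cell (r6,c4): row 6 has {1,3,6}; column 4 has {1,2,3,4,6} → 5.
Cell (r3,c5): row 3 has {2,3,6}; column 5 has {1,3,5,6} → 4.
Cell (r1,c5): row 1 has {1,3,5,6}; column 5 has {1,3,4,5,6} → 2.
Cell (r1,c6): row 1 has {1,2,3,5,6}; column 6 has {3,6} → 4.
Cell (r3,c2): row 3 has {2,3,4,6}; column 2 has {3,5,6} → 1.
Cell (r3,c6): row 3 has {1,2,3,4,6}; column 6 has {3,4,6} → 5.
Cell (r6,c6): row 6 has {1,3,5,6}; column 6 has {3,4,5,6} → 2.
Cell (r2,c2): row 2 has {3,4,5,6}; column 2 has {1,3,5,6} → 2.
Cell (r2,c6): row 2 has {2,3,4,5,6}; column 6 has {2,3,4,5,6} → 1.
Cell (r6,c2): row 6 has {1,2,3,5,6}; column 2 has {1,2,3,5,6} → 4.

6 5 1 3 2 4 / 5 2 4 6 3 1 / 3 1 6 2 4 5 / 2 3 5 4 1 6 / 4 6 2 1 5 3 / 1 4 3 5 6 2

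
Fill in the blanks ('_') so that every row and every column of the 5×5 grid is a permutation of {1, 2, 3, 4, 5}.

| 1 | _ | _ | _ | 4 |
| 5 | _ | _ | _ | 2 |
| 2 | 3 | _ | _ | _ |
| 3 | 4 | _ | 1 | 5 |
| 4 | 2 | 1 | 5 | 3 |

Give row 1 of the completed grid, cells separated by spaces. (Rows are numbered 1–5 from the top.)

1 5 3 2 4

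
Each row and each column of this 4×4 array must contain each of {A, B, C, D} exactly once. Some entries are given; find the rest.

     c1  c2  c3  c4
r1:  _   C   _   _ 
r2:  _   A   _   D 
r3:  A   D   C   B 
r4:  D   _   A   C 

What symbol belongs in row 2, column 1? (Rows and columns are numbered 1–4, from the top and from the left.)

C

row 1 has {C}; column 1 has {A,D} — only B is left for (r1,c1).
row 1 has {B,C}; column 3 has {A,C} — only D is left for (r1,c3).
row 1 has {B,C,D}; column 4 has {B,C,D} — only A is left for (r1,c4).
row 2 has {A,D}; column 1 has {A,B,D} — only C is left for (r2,c1).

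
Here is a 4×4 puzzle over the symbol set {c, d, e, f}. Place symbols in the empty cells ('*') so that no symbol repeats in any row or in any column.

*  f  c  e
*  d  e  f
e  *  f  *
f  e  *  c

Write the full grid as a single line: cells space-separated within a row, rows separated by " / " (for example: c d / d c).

(r1,c1): row 1 has {c,e,f}; column 1 has {e,f}, so it must be d.
(r2,c1): row 2 has {d,e,f}; column 1 has {d,e,f}, so it must be c.
(r3,c2): row 3 has {e,f}; column 2 has {d,e,f}, so it must be c.
(r3,c4): row 3 has {c,e,f}; column 4 has {c,e,f}, so it must be d.
(r4,c3): row 4 has {c,e,f}; column 3 has {c,e,f}, so it must be d.

d f c e / c d e f / e c f d / f e d c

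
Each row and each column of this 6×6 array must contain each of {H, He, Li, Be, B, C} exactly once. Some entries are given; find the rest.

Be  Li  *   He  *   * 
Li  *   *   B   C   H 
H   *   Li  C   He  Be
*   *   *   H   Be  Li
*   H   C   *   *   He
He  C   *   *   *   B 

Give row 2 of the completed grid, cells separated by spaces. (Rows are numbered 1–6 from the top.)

At row 1, column 6: row 1 has {He,Li,Be}; column 6 has {H,He,Li,Be,B}; that leaves C.
At row 3, column 2: row 3 has {H,He,Li,Be,C}; column 2 has {H,Li,C}; that leaves B.
At row 4, column 2: row 4 has {H,Li,Be}; column 2 has {H,Li,B,C}; that leaves He.
At row 4, column 3: row 4 has {H,He,Li,Be}; column 3 has {Li,C}; that leaves B.
At row 5, column 1: row 5 has {H,He,C}; column 1 has {H,He,Li,Be}; that leaves B.
At row 5, column 5: row 5 has {H,He,B,C}; column 5 has {He,Be,C}; that leaves Li.
At row 6, column 5: row 6 has {He,B,C}; column 5 has {He,Li,Be,C}; that leaves H.
At row 1, column 3: row 1 has {He,Li,Be,C}; column 3 has {Li,B,C}; that leaves H.
At row 1, column 5: row 1 has {H,He,Li,Be,C}; column 5 has {H,He,Li,Be,C}; that leaves B.
At row 2, column 2: row 2 has {H,Li,B,C}; column 2 has {H,He,Li,B,C}; that leaves Be.
At row 2, column 3: row 2 has {H,Li,Be,B,C}; column 3 has {H,Li,B,C}; that leaves He.

Li Be He B C H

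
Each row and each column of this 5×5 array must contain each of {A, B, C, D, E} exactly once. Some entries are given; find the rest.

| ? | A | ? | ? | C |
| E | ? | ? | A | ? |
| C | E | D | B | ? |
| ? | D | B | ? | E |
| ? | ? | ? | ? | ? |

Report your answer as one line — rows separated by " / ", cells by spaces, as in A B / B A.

B A E D C / E B C A D / C E D B A / A D B C E / D C A E B

(r1,c3) = E
(r1,c4) = D
(r2,c3) = C
(r3,c5) = A
(r4,c1) = A
(r4,c4) = C
(r5,c3) = A
(r5,c4) = E
(r1,c1) = B
(r2,c2) = B
(r2,c5) = D
(r5,c1) = D
(r5,c2) = C
(r5,c5) = B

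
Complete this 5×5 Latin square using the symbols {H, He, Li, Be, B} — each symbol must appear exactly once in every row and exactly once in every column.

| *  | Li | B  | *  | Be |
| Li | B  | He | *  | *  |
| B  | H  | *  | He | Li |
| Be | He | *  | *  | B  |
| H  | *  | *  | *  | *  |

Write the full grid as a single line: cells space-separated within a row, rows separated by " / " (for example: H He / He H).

He Li B H Be / Li B He Be H / B H Be He Li / Be He H Li B / H Be Li B He

At row 1, column 1: row 1 has {Li,Be,B}; column 1 has {H,Li,Be,B}; that leaves He.
At row 1, column 4: row 1 has {He,Li,Be,B}; column 4 has {He}; that leaves H.
At row 2, column 4: row 2 has {He,Li,B}; column 4 has {H,He}; that leaves Be.
At row 2, column 5: row 2 has {He,Li,Be,B}; column 5 has {Li,Be,B}; that leaves H.
At row 3, column 3: row 3 has {H,He,Li,B}; column 3 has {He,B}; that leaves Be.
At row 4, column 4: row 4 has {He,Be,B}; column 4 has {H,He,Be}; that leaves Li.
At row 5, column 2: row 5 has {H}; column 2 has {H,He,Li,B}; that leaves Be.
At row 5, column 3: row 5 has {H,Be}; column 3 has {He,Be,B}; that leaves Li.
At row 5, column 4: row 5 has {H,Li,Be}; column 4 has {H,He,Li,Be}; that leaves B.
At row 5, column 5: row 5 has {H,Li,Be,B}; column 5 has {H,Li,Be,B}; that leaves He.
At row 4, column 3: row 4 has {He,Li,Be,B}; column 3 has {He,Li,Be,B}; that leaves H.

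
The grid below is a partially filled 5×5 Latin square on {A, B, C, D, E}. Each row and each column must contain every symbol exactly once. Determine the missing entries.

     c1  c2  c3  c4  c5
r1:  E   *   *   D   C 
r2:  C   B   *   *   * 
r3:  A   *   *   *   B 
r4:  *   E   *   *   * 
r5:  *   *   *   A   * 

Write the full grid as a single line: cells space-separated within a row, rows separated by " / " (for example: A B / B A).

(r1,c2) = A
(r1,c3) = B
(r2,c4) = E
(r3,c4) = C
(r4,c4) = B
(r3,c2) = D
(r3,c3) = E
(r4,c1) = D
(r4,c5) = A
(r5,c1) = B
(r5,c2) = C
(r5,c3) = D
(r5,c5) = E
(r2,c3) = A
(r2,c5) = D
(r4,c3) = C

E A B D C / C B A E D / A D E C B / D E C B A / B C D A E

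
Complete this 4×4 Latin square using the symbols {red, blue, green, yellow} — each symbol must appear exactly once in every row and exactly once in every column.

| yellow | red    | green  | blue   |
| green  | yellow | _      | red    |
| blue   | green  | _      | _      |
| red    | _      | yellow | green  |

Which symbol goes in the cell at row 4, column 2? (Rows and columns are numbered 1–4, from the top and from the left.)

(r2,c3): row 2 has {red,green,yellow}; column 3 has {green,yellow}, so it must be blue.
(r3,c3): row 3 has {blue,green}; column 3 has {blue,green,yellow}, so it must be red.
(r3,c4): row 3 has {red,blue,green}; column 4 has {red,blue,green}, so it must be yellow.
(r4,c2): row 4 has {red,green,yellow}; column 2 has {red,green,yellow}, so it must be blue.

blue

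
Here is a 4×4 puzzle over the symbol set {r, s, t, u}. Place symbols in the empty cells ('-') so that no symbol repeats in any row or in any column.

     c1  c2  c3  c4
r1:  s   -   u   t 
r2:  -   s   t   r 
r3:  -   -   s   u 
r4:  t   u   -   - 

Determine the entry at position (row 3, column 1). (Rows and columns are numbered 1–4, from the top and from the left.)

r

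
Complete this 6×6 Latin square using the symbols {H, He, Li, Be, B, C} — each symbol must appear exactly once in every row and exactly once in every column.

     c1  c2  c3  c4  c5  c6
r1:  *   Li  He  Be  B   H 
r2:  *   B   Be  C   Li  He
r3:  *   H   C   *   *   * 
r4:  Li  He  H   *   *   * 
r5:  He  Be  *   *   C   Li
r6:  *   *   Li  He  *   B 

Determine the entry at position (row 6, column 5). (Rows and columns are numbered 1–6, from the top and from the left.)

H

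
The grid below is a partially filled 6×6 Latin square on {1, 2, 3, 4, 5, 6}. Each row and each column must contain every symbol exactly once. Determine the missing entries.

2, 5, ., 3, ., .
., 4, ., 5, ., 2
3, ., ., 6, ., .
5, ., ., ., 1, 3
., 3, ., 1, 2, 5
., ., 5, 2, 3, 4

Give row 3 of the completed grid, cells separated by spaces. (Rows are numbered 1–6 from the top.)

3 2 4 6 5 1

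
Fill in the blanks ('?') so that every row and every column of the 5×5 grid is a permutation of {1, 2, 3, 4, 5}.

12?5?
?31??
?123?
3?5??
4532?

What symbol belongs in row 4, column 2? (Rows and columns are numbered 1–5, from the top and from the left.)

4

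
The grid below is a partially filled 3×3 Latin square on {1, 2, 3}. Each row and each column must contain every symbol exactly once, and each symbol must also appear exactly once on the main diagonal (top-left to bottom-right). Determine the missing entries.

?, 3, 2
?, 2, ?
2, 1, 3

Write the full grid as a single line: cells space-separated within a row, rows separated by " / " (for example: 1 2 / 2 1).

row 1 has {2,3}; column 1 has {2}; the diagonal has {2,3} — only 1 is left for (r1,c1).
row 2 has {2}; column 1 has {1,2} — only 3 is left for (r2,c1).
row 2 has {2,3}; column 3 has {2,3} — only 1 is left for (r2,c3).

1 3 2 / 3 2 1 / 2 1 3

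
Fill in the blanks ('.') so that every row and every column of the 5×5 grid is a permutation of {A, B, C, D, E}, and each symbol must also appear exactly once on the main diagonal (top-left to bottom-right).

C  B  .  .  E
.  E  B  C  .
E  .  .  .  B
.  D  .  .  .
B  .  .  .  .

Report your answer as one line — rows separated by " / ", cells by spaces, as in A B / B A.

C B D A E / D E B C A / E C A D B / A D E B C / B A C E D

(r4,c1) = A
(r4,c4) = B
(r4,c5) = C
(r2,c1) = D
(r2,c5) = A
(r4,c3) = E
(r5,c5) = D
(r3,c3) = A
(r3,c4) = D
(r5,c3) = C
(r1,c3) = D
(r1,c4) = A
(r3,c2) = C
(r5,c2) = A
(r5,c4) = E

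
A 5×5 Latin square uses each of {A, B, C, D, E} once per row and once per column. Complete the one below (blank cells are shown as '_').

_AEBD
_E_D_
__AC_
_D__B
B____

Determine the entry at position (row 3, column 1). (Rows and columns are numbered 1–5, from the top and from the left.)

At row 1, column 1: row 1 has {A,B,D,E}; column 1 has {B}; that leaves C.
At row 2, column 1: row 2 has {D,E}; column 1 has {B,C}; that leaves A.
At row 2, column 5: row 2 has {A,D,E}; column 5 has {B,D}; that leaves C.
At row 3, column 2: row 3 has {A,C}; column 2 has {A,D,E}; that leaves B.
At row 3, column 5: row 3 has {A,B,C}; column 5 has {B,C,D}; that leaves E.
At row 4, column 1: row 4 has {B,D}; column 1 has {A,B,C}; that leaves E.
At row 4, column 3: row 4 has {B,D,E}; column 3 has {A,E}; that leaves C.
At row 4, column 4: row 4 has {B,C,D,E}; column 4 has {B,C,D}; that leaves A.
At row 5, column 2: row 5 has {B}; column 2 has {A,B,D,E}; that leaves C.
At row 5, column 3: row 5 has {B,C}; column 3 has {A,C,E}; that leaves D.
At row 5, column 4: row 5 has {B,C,D}; column 4 has {A,B,C,D}; that leaves E.
At row 5, column 5: row 5 has {B,C,D,E}; column 5 has {B,C,D,E}; that leaves A.
At row 2, column 3: row 2 has {A,C,D,E}; column 3 has {A,C,D,E}; that leaves B.
At row 3, column 1: row 3 has {A,B,C,E}; column 1 has {A,B,C,E}; that leaves D.

D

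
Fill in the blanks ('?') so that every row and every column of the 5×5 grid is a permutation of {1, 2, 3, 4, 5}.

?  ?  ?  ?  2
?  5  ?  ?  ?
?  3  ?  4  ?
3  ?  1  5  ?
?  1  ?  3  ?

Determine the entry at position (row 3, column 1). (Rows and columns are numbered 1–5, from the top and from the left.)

Cell (r1,c2): row 1 has {2}; column 2 has {1,3,5} → 4.
Cell (r1,c4): row 1 has {2,4}; column 4 has {3,4,5} → 1.
Cell (r2,c4): row 2 has {5}; column 4 has {1,3,4,5} → 2.
Cell (r4,c2): row 4 has {1,3,5}; column 2 has {1,3,4,5} → 2.
Cell (r4,c5): row 4 has {1,2,3,5}; column 5 has {2} → 4.
Cell (r5,c5): row 5 has {1,3}; column 5 has {2,4} → 5.
Cell (r1,c1): row 1 has {1,2,4}; column 1 has {3} → 5.
Cell (r1,c3): row 1 has {1,2,4,5}; column 3 has {1} → 3.
Cell (r2,c3): row 2 has {2,5}; column 3 has {1,3} → 4.
Cell (r3,c5): row 3 has {3,4}; column 5 has {2,4,5} → 1.
Cell (r5,c3): row 5 has {1,3,5}; column 3 has {1,3,4} → 2.
Cell (r2,c1): row 2 has {2,4,5}; column 1 has {3,5} → 1.
Cell (r2,c5): row 2 has {1,2,4,5}; column 5 has {1,2,4,5} → 3.
Cell (r3,c1): row 3 has {1,3,4}; column 1 has {1,3,5} → 2.

2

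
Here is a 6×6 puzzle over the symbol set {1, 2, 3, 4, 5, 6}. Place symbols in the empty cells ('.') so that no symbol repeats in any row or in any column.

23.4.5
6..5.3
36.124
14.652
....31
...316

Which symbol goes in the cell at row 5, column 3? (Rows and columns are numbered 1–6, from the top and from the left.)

6

(r1,c5) = 6
(r2,c5) = 4
(r3,c3) = 5
(r4,c3) = 3
(r5,c4) = 2
(r1,c3) = 1
(r2,c3) = 2
(r5,c2) = 5
(r6,c2) = 2
(r6,c3) = 4
(r2,c2) = 1
(r5,c1) = 4
(r5,c3) = 6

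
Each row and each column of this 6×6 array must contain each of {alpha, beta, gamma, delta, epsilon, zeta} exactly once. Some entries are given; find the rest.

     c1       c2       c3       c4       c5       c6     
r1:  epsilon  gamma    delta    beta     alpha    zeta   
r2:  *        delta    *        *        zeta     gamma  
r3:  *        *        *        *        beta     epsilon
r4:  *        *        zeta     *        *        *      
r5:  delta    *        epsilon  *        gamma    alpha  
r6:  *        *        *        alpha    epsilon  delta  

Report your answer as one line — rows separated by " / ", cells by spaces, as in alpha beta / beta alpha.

epsilon gamma delta beta alpha zeta / beta delta alpha epsilon zeta gamma / zeta alpha gamma delta beta epsilon / alpha epsilon zeta gamma delta beta / delta beta epsilon zeta gamma alpha / gamma zeta beta alpha epsilon delta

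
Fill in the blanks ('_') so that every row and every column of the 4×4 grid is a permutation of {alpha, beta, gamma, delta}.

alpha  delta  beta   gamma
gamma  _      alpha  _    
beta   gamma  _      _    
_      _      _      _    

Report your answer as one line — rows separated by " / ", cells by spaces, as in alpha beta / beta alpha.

alpha delta beta gamma / gamma beta alpha delta / beta gamma delta alpha / delta alpha gamma beta

Cell (r2,c2): row 2 has {alpha,gamma}; column 2 has {gamma,delta} → beta.
Cell (r2,c4): row 2 has {alpha,beta,gamma}; column 4 has {gamma} → delta.
Cell (r3,c3): row 3 has {beta,gamma}; column 3 has {alpha,beta} → delta.
Cell (r3,c4): row 3 has {beta,gamma,delta}; column 4 has {gamma,delta} → alpha.
Cell (r4,c1): row 4 is empty so far; column 1 has {alpha,beta,gamma} → delta.
Cell (r4,c2): row 4 has {delta}; column 2 has {beta,gamma,delta} → alpha.
Cell (r4,c3): row 4 has {alpha,delta}; column 3 has {alpha,beta,delta} → gamma.
Cell (r4,c4): row 4 has {alpha,gamma,delta}; column 4 has {alpha,gamma,delta} → beta.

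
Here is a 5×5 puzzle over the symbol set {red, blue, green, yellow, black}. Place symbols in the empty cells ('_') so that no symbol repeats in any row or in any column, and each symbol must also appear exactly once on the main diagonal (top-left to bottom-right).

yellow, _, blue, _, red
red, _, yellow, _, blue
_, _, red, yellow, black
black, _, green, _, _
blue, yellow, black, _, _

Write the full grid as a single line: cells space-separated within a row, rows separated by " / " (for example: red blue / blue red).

(r3,c1): row 3 has {red,yellow,black}; column 1 has {red,blue,yellow,black}, so it must be green.
(r3,c2): row 3 has {red,green,yellow,black}; column 2 has {yellow}, so it must be blue.
(r4,c2): row 4 has {green,black}; column 2 has {blue,yellow}, so it must be red.
(r4,c4): row 4 has {red,green,black}; column 4 has {yellow}; the diagonal has {red,yellow}, so it must be blue.
(r4,c5): row 4 has {red,blue,green,black}; column 5 has {red,blue,black}, so it must be yellow.
(r5,c5): row 5 has {blue,yellow,black}; column 5 has {red,blue,yellow,black}; the diagonal has {red,blue,yellow}, so it must be green.
(r2,c2): row 2 has {red,blue,yellow}; column 2 has {red,blue,yellow}; the diagonal has {red,blue,green,yellow}, so it must be black.
(r2,c4): row 2 has {red,blue,yellow,black}; column 4 has {blue,yellow}, so it must be green.
(r5,c4): row 5 has {blue,green,yellow,black}; column 4 has {blue,green,yellow}, so it must be red.
(r1,c2): row 1 has {red,blue,yellow}; column 2 has {red,blue,yellow,black}, so it must be green.
(r1,c4): row 1 has {red,blue,green,yellow}; column 4 has {red,blue,green,yellow}, so it must be black.

yellow green blue black red / red black yellow green blue / green blue red yellow black / black red green blue yellow / blue yellow black red green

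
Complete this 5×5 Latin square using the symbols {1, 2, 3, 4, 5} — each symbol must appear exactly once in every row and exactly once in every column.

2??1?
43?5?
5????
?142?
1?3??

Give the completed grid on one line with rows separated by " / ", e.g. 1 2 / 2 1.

2 4 5 1 3 / 4 3 2 5 1 / 5 2 1 3 4 / 3 1 4 2 5 / 1 5 3 4 2

(r1,c3): row 1 has {1,2}; column 3 has {3,4}, so it must be 5.
(r4,c1): row 4 has {1,2,4}; column 1 has {1,2,4,5}, so it must be 3.
(r4,c5): row 4 has {1,2,3,4}; column 5 is empty so far, so it must be 5.
(r5,c4): row 5 has {1,3}; column 4 has {1,2,5}, so it must be 4.
(r5,c5): row 5 has {1,3,4}; column 5 has {5}, so it must be 2.
(r1,c2): row 1 has {1,2,5}; column 2 has {1,3}, so it must be 4.
(r1,c5): row 1 has {1,2,4,5}; column 5 has {2,5}, so it must be 3.
(r2,c5): row 2 has {3,4,5}; column 5 has {2,3,5}, so it must be 1.
(r3,c2): row 3 has {5}; column 2 has {1,3,4}, so it must be 2.
(r3,c3): row 3 has {2,5}; column 3 has {3,4,5}, so it must be 1.
(r3,c4): row 3 has {1,2,5}; column 4 has {1,2,4,5}, so it must be 3.
(r3,c5): row 3 has {1,2,3,5}; column 5 has {1,2,3,5}, so it must be 4.
(r5,c2): row 5 has {1,2,3,4}; column 2 has {1,2,3,4}, so it must be 5.
(r2,c3): row 2 has {1,3,4,5}; column 3 has {1,3,4,5}, so it must be 2.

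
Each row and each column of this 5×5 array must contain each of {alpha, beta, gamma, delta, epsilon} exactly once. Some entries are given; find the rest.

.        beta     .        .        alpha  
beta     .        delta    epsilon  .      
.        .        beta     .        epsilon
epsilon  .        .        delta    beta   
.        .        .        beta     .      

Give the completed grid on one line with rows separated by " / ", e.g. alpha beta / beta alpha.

Cell (r1,c4): row 1 has {alpha,beta}; column 4 has {beta,delta,epsilon} → gamma.
Cell (r2,c5): row 2 has {beta,delta,epsilon}; column 5 has {alpha,beta,epsilon} → gamma.
Cell (r3,c4): row 3 has {beta,epsilon}; column 4 has {beta,gamma,delta,epsilon} → alpha.
Cell (r5,c5): row 5 has {beta}; column 5 has {alpha,beta,gamma,epsilon} → delta.
Cell (r1,c1): row 1 has {alpha,beta,gamma}; column 1 has {beta,epsilon} → delta.
Cell (r1,c3): row 1 has {alpha,beta,gamma,delta}; column 3 has {beta,delta} → epsilon.
Cell (r2,c2): row 2 has {beta,gamma,delta,epsilon}; column 2 has {beta} → alpha.
Cell (r3,c1): row 3 has {alpha,beta,epsilon}; column 1 has {beta,delta,epsilon} → gamma.
Cell (r3,c2): row 3 has {alpha,beta,gamma,epsilon}; column 2 has {alpha,beta} → delta.
Cell (r4,c2): row 4 has {beta,delta,epsilon}; column 2 has {alpha,beta,delta} → gamma.
Cell (r4,c3): row 4 has {beta,gamma,delta,epsilon}; column 3 has {beta,delta,epsilon} → alpha.
Cell (r5,c1): row 5 has {beta,delta}; column 1 has {beta,gamma,delta,epsilon} → alpha.
Cell (r5,c2): row 5 has {alpha,beta,delta}; column 2 has {alpha,beta,gamma,delta} → epsilon.
Cell (r5,c3): row 5 has {alpha,beta,delta,epsilon}; column 3 has {alpha,beta,delta,epsilon} → gamma.

delta beta epsilon gamma alpha / beta alpha delta epsilon gamma / gamma delta beta alpha epsilon / epsilon gamma alpha delta beta / alpha epsilon gamma beta delta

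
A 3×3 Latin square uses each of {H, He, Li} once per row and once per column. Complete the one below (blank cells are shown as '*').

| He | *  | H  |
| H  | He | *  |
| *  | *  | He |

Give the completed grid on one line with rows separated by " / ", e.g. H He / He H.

row 1 has {H,He}; column 2 has {He} — only Li is left for (r1,c2).
row 2 has {H,He}; column 3 has {H,He} — only Li is left for (r2,c3).
row 3 has {He}; column 1 has {H,He} — only Li is left for (r3,c1).
row 3 has {He,Li}; column 2 has {He,Li} — only H is left for (r3,c2).

He Li H / H He Li / Li H He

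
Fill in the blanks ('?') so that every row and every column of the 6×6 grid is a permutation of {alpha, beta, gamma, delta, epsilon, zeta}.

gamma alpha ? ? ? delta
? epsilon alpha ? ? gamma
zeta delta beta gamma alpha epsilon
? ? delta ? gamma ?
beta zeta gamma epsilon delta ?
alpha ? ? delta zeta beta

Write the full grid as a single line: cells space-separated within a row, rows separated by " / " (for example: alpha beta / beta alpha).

gamma alpha zeta beta epsilon delta / delta epsilon alpha zeta beta gamma / zeta delta beta gamma alpha epsilon / epsilon beta delta alpha gamma zeta / beta zeta gamma epsilon delta alpha / alpha gamma epsilon delta zeta beta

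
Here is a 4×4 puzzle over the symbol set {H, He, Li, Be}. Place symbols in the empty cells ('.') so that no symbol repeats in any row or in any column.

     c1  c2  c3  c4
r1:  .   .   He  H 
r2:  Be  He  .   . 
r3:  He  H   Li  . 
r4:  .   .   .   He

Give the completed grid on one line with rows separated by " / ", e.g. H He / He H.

Li Be He H / Be He H Li / He H Li Be / H Li Be He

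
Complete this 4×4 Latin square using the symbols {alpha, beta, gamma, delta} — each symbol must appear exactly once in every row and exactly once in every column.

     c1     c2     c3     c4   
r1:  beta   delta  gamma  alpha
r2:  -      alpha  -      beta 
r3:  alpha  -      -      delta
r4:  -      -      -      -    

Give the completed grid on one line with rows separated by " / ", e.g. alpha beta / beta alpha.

beta delta gamma alpha / gamma alpha delta beta / alpha gamma beta delta / delta beta alpha gamma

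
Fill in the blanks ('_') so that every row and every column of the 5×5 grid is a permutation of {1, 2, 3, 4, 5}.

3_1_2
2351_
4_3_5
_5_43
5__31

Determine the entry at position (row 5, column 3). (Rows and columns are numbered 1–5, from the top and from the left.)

At row 1, column 2: row 1 has {1,2,3}; column 2 has {3,5}; that leaves 4.
At row 1, column 4: row 1 has {1,2,3,4}; column 4 has {1,3,4}; that leaves 5.
At row 2, column 5: row 2 has {1,2,3,5}; column 5 has {1,2,3,5}; that leaves 4.
At row 3, column 4: row 3 has {3,4,5}; column 4 has {1,3,4,5}; that leaves 2.
At row 4, column 1: row 4 has {3,4,5}; column 1 has {2,3,4,5}; that leaves 1.
At row 4, column 3: row 4 has {1,3,4,5}; column 3 has {1,3,5}; that leaves 2.
At row 5, column 2: row 5 has {1,3,5}; column 2 has {3,4,5}; that leaves 2.
At row 5, column 3: row 5 has {1,2,3,5}; column 3 has {1,2,3,5}; that leaves 4.

4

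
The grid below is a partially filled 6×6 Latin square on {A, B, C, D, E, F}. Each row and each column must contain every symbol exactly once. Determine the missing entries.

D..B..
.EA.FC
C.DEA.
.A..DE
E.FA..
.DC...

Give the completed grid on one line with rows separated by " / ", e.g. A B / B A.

D F E B C A / B E A D F C / C B D E A F / F A B C D E / E C F A B D / A D C F E B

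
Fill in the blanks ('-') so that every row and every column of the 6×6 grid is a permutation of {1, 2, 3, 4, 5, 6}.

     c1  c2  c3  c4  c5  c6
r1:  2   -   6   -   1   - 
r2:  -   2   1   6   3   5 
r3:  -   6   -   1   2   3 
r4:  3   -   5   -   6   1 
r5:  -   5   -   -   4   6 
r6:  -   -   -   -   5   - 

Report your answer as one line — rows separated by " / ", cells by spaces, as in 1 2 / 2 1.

2 3 6 5 1 4 / 4 2 1 6 3 5 / 5 6 4 1 2 3 / 3 4 5 2 6 1 / 1 5 2 3 4 6 / 6 1 3 4 5 2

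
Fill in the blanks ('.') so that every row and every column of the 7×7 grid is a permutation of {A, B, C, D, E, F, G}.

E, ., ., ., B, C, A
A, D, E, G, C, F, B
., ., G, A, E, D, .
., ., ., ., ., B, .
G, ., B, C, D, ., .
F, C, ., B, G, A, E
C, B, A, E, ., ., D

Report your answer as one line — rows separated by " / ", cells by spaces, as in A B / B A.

(r3,c1) = B
(r3,c2) = F
(r3,c7) = C
(r4,c1) = D
(r4,c4) = F
(r4,c5) = A
(r4,c7) = G
(r5,c6) = E
(r5,c7) = F
(r6,c3) = D
(r7,c5) = F
(r7,c6) = G
(r1,c2) = G
(r1,c3) = F
(r1,c4) = D
(r4,c2) = E
(r4,c3) = C
(r5,c2) = A

E G F D B C A / A D E G C F B / B F G A E D C / D E C F A B G / G A B C D E F / F C D B G A E / C B A E F G D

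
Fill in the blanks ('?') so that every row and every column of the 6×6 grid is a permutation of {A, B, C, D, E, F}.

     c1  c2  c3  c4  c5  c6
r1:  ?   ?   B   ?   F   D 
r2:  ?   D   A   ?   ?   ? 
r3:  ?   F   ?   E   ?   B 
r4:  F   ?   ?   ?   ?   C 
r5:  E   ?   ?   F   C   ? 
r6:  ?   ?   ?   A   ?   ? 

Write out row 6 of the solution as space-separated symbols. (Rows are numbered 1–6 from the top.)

B C F A D E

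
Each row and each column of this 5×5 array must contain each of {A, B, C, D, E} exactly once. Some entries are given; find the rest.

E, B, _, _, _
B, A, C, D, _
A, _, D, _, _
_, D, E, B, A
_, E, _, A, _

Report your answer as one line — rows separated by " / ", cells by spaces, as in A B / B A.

(r1,c3) = A
(r1,c4) = C
(r1,c5) = D
(r2,c5) = E
(r3,c2) = C
(r3,c4) = E
(r3,c5) = B
(r4,c1) = C
(r5,c1) = D
(r5,c3) = B
(r5,c5) = C

E B A C D / B A C D E / A C D E B / C D E B A / D E B A C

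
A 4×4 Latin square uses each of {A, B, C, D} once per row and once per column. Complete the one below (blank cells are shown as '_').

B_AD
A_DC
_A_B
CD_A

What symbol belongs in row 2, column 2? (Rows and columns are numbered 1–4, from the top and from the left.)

(r1,c2) = C
(r2,c2) = B

B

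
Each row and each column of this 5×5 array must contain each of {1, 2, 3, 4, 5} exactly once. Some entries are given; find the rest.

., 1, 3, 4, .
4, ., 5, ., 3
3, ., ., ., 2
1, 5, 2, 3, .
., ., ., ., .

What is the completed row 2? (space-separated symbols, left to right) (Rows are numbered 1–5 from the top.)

4 2 5 1 3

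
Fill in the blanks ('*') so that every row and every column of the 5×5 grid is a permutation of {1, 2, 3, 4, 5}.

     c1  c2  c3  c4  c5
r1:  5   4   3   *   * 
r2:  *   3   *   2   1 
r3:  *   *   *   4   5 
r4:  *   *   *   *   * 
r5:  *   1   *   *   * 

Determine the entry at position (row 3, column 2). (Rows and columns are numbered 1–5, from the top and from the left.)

2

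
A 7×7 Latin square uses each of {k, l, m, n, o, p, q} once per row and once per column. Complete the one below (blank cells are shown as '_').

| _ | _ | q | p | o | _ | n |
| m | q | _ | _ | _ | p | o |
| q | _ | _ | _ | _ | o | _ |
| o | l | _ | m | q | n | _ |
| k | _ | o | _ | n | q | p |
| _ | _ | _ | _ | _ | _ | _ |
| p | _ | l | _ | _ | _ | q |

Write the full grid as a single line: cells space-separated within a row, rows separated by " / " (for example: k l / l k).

(r1,c1): row 1 has {n,o,p,q}; column 1 has {k,m,o,p,q}, so it must be l.
(r4,c7): row 4 has {l,m,n,o,q}; column 7 has {n,o,p,q}, so it must be k.
(r5,c2): row 5 has {k,n,o,p,q}; column 2 has {l,q}, so it must be m.
(r5,c4): row 5 has {k,m,n,o,p,q}; column 4 has {m,p}, so it must be l.
(r6,c1): row 6 is empty so far; column 1 has {k,l,m,o,p,q}, so it must be n.
(r1,c2): row 1 has {l,n,o,p,q}; column 2 has {l,m,q}, so it must be k.
(r1,c6): row 1 has {k,l,n,o,p,q}; column 6 has {n,o,p,q}, so it must be m.
(r4,c3): row 4 has {k,l,m,n,o,q}; column 3 has {l,o,q}, so it must be p.
(r7,c6): row 7 has {l,p,q}; column 6 has {m,n,o,p,q}, so it must be k.
(r6,c6): row 6 has {n}; column 6 has {k,m,n,o,p,q}, so it must be l.
(r6,c7): row 6 has {l,n}; column 7 has {k,n,o,p,q}, so it must be m.
(r7,c5): row 7 has {k,l,p,q}; column 5 has {n,o,q}, so it must be m.
(r3,c7): row 3 has {o,q}; column 7 has {k,m,n,o,p,q}, so it must be l.
(r6,c3): row 6 has {l,m,n}; column 3 has {l,o,p,q}, so it must be k.
(r6,c5): row 6 has {k,l,m,n}; column 5 has {m,n,o,q}, so it must be p.
(r2,c3): row 2 has {m,o,p,q}; column 3 has {k,l,o,p,q}, so it must be n.
(r2,c4): row 2 has {m,n,o,p,q}; column 4 has {l,m,p}, so it must be k.
(r2,c5): row 2 has {k,m,n,o,p,q}; column 5 has {m,n,o,p,q}, so it must be l.
(r3,c3): row 3 has {l,o,q}; column 3 has {k,l,n,o,p,q}, so it must be m.
(r3,c4): row 3 has {l,m,o,q}; column 4 has {k,l,m,p}, so it must be n.
(r3,c5): row 3 has {l,m,n,o,q}; column 5 has {l,m,n,o,p,q}, so it must be k.
(r6,c2): row 6 has {k,l,m,n,p}; column 2 has {k,l,m,q}, so it must be o.
(r6,c4): row 6 has {k,l,m,n,o,p}; column 4 has {k,l,m,n,p}, so it must be q.
(r7,c2): row 7 has {k,l,m,p,q}; column 2 has {k,l,m,o,q}, so it must be n.
(r7,c4): row 7 has {k,l,m,n,p,q}; column 4 has {k,l,m,n,p,q}, so it must be o.
(r3,c2): row 3 has {k,l,m,n,o,q}; column 2 has {k,l,m,n,o,q}, so it must be p.

l k q p o m n / m q n k l p o / q p m n k o l / o l p m q n k / k m o l n q p / n o k q p l m / p n l o m k q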